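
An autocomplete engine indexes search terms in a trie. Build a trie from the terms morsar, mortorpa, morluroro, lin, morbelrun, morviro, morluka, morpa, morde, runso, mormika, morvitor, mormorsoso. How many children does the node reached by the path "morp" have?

The children of the "morp" node are the distinct next characters among strings starting with "morp".
Characters that immediately follow "morp" among the stored strings: {a}.
That node has 1 child edge.

1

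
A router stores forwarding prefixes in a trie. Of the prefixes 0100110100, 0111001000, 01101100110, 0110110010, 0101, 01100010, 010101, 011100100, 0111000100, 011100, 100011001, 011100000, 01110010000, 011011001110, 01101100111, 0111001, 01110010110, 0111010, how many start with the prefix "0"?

Traverse to the node for "0", then collect every word in that subtree.
Matches: "0100110100", "0101", "010101", "01100010", "0110110010", "01101100110", "01101100111", "011011001110", "011100", "011100000", "0111000100", "0111001", "011100100", "0111001000", "01110010000", "01110010110", "0111010"
Count: 17

17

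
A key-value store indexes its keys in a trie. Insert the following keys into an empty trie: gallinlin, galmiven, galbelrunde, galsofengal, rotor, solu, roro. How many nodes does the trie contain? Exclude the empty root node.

Insert word by word; a character creates a node only if that edge doesn't already exist:
  "gallinlin" → 9 new (g, a, l, l, i, n, l, i, n)
  "galmiven" → prefix "gal" already present; 5 new (m, i, v, e, n)
  "galbelrunde" → prefix "gal" already present; 8 new (b, e, l, r, u, n, d, e)
  "galsofengal" → prefix "gal" already present; 8 new (s, o, f, e, n, g, a, l)
  "rotor" → 5 new (r, o, t, o, r)
  "solu" → 4 new (s, o, l, u)
  "roro" → prefix "ro" already present; 2 new (r, o)
Total nodes = 9 + 5 + 8 + 8 + 5 + 4 + 2 = 41

41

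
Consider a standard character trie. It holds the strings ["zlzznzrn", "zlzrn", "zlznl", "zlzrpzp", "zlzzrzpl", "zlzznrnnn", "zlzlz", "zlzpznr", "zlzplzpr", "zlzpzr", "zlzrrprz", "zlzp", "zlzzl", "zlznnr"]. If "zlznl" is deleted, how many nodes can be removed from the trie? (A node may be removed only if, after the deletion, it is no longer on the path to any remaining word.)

A node on "zlznl"'s path can go only if nothing else ends at it or branches off below it.
The suffix "l" (1 node) is used only by "zlznl"; the node for "zlzn" still has the child "n", so pruning stops there.
Nodes removed: 1

1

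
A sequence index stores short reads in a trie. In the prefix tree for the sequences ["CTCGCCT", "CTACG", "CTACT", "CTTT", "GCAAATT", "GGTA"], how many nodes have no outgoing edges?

A leaf is a node with no children — equivalently, the end of a word that is not a proper prefix of any other stored word.
Those words: "CTACG", "CTACT", "CTCGCCT", "CTTT", "GCAAATT", "GGTA"
Leaf count: 6

6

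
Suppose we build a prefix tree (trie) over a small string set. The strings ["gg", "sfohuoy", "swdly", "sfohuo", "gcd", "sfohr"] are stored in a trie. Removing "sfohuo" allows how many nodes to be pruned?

0

Walk "sfohuo" from the leaf back toward the root, removing each node that no remaining word uses.
Every node on "sfohuo" is still needed (e.g. by "sfohuoy"), so nothing is freed.
Nodes removed: 0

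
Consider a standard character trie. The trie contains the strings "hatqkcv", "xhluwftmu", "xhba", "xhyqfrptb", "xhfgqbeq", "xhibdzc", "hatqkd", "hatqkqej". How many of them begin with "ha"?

Filter for entries beginning with "ha":
Words under "ha": hatqkcv, hatqkd, hatqkqej
Count: 3

3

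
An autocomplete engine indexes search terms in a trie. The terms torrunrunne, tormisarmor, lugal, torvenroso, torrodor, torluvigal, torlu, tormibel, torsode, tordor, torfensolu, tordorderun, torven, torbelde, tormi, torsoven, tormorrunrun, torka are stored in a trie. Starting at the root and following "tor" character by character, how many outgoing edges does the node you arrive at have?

9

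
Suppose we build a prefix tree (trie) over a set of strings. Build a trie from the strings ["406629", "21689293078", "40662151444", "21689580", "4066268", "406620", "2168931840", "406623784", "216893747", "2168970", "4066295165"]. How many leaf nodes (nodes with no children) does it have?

10

Leaves are exactly the stored words that no other stored word extends.
Those words: "21689293078", "2168931840", "216893747", "21689580", "2168970", "406620", "40662151444", "406623784", "4066268", "4066295165"
Leaf count: 10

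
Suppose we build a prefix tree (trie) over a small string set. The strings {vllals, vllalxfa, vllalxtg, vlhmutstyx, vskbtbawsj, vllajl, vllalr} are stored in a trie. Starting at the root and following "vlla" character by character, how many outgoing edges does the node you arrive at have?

2

Walk "vlla" from the root, arriving at one node.
Characters that immediately follow "vlla" among the stored strings: {j, l}.
That node has 2 child edges.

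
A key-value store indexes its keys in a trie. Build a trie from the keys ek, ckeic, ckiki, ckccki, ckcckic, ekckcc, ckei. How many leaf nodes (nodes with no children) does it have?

A leaf is a node with no children — equivalently, the end of a word that is not a proper prefix of any other stored word.
Those words: "ckcckic", "ckeic", "ckiki", "ekckcc"
Leaf count: 4

4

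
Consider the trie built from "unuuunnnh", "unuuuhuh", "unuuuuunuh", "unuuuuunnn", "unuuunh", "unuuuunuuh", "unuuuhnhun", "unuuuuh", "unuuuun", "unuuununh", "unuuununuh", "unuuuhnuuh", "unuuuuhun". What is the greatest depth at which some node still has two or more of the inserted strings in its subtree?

8

Equivalently: take the maximum, over all pairs, of their longest common prefix length.
e.g. "unuuununh" and "unuuununuh" share the prefix "unuuunun" of length 8; no pair shares a longer one.
Longest shared-prefix length: 8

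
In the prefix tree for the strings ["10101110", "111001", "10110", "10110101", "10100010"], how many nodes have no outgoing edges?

4

A leaf is a node with no children — equivalently, the end of a word that is not a proper prefix of any other stored word.
Those words: "10100010", "10101110", "10110101", "111001"
Leaf count: 4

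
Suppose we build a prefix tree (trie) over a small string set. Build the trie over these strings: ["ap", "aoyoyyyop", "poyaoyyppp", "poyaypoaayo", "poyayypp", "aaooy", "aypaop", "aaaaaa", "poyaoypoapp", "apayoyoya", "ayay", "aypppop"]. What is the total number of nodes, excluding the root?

61

For each word, the new-node count is its length minus the longest prefix already in the trie:
  "ap" → 2 new (a, p)
  "aoyoyyyop" → prefix "a" already present; 8 new (o, y, o, y, y, y, o, p)
  "poyaoyyppp" → 10 new (p, o, y, a, o, y, y, p, p, p)
  "poyaypoaayo" → prefix "poya" already present; 7 new (y, p, o, a, a, y, o)
  "poyayypp" → prefix "poyay" already present; 3 new (y, p, p)
  "aaooy" → prefix "a" already present; 4 new (a, o, o, y)
  "aypaop" → prefix "a" already present; 5 new (y, p, a, o, p)
  "aaaaaa" → prefix "aa" already present; 4 new (a, a, a, a)
  "poyaoypoapp" → prefix "poyaoy" already present; 5 new (p, o, a, p, p)
  "apayoyoya" → prefix "ap" already present; 7 new (a, y, o, y, o, y, a)
  "ayay" → prefix "ay" already present; 2 new (a, y)
  "aypppop" → prefix "ayp" already present; 4 new (p, p, o, p)
Total nodes = 2 + 8 + 10 + 7 + 3 + 4 + 5 + 4 + 5 + 7 + 2 + 4 = 61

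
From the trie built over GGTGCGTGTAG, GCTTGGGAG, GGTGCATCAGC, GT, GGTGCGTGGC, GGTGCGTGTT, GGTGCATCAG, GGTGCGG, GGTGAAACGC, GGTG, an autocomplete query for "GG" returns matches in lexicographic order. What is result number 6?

GGTGCGTGGC

Words with prefix "GG", in lexicographic order: "GGTG", "GGTGAAACGC", "GGTGCATCAG", "GGTGCATCAGC", "GGTGCGG", "GGTGCGTGGC", "GGTGCGTGTAG", "GGTGCGTGTT"
The 6th is GGTGCGTGGC.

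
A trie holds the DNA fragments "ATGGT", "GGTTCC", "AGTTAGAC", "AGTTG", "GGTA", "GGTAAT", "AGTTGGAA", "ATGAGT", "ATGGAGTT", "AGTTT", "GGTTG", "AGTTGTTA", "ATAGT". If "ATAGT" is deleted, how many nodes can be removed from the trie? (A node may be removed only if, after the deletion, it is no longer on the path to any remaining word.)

After clearing the end-marker at "ATAGT", prune upward until reaching a node still needed by another word.
The suffix "AGT" (3 nodes) is used only by "ATAGT"; the node for "AT" still has the child "G", so pruning stops there.
Nodes removed: 3

3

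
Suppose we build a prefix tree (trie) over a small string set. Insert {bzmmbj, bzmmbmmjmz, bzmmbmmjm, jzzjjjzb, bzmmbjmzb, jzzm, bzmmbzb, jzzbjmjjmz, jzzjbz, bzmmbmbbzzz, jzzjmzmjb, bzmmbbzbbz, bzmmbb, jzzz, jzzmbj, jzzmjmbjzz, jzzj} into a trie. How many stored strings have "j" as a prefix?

9

Walk to "j"; the words in its subtree are exactly those with that prefix.
Words under "j": jzzbjmjjmz, jzzj, jzzjbz, jzzjjjzb, jzzjmzmjb, jzzm, jzzmbj, jzzmjmbjzz, jzzz
Count: 9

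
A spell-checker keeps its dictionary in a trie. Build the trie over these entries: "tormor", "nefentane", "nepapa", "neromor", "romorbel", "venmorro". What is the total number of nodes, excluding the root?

Trie structure (* marks end of a word):
(root)
├─ n
│  └─ e
│     ├─ f
│     │  └─ e
│     │     └─ n
│     │        └─ t
│     │           └─ a
│     │              └─ n
│     │                 └─ e *
│     ├─ p
│     │  └─ a
│     │     └─ p
│     │        └─ a *
│     └─ r
│        └─ o
│           └─ m
│              └─ o
│                 └─ r *
├─ r
│  └─ o
│     └─ m
│        └─ o
│           └─ r
│              └─ b
│                 └─ e
│                    └─ l *
├─ t
│  └─ o
│     └─ r
│        └─ m
│           └─ o
│              └─ r *
└─ v
   └─ e
      └─ n
         └─ m
            └─ o
               └─ r
                  └─ r
                     └─ o *
Counting every labelled node above: 40.

40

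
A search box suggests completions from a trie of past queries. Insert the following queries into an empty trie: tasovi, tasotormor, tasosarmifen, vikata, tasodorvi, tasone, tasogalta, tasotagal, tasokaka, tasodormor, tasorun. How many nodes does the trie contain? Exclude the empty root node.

Trace insertions, counting only characters that open a new branch:
  "tasovi" → 6 new (t, a, s, o, v, i)
  "tasotormor" → prefix "taso" already present; 6 new (t, o, r, m, o, r)
  "tasosarmifen" → prefix "taso" already present; 8 new (s, a, r, m, i, f, e, n)
  "vikata" → 6 new (v, i, k, a, t, a)
  "tasodorvi" → prefix "taso" already present; 5 new (d, o, r, v, i)
  "tasone" → prefix "taso" already present; 2 new (n, e)
  "tasogalta" → prefix "taso" already present; 5 new (g, a, l, t, a)
  "tasotagal" → prefix "tasot" already present; 4 new (a, g, a, l)
  "tasokaka" → prefix "taso" already present; 4 new (k, a, k, a)
  "tasodormor" → prefix "tasodor" already present; 3 new (m, o, r)
  "tasorun" → prefix "taso" already present; 3 new (r, u, n)
Total nodes = 6 + 6 + 8 + 6 + 5 + 2 + 5 + 4 + 4 + 3 + 3 = 52

52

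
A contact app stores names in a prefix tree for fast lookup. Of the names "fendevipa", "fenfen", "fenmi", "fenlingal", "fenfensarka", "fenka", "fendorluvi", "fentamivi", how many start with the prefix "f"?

Filter for entries beginning with "f":
Words under "f": fendevipa, fendorluvi, fenfen, fenfensarka, fenka, fenlingal, fenmi, fentamivi
Count: 8

8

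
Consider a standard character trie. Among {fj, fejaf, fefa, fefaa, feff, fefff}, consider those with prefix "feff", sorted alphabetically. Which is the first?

feff

Filter for "feff…" and sort: "feff", "fefff"
The 1st is feff.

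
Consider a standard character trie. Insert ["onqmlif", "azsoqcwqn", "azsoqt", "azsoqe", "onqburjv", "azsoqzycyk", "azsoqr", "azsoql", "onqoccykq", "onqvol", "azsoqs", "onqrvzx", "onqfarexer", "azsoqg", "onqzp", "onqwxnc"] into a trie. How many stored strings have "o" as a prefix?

Filter for entries beginning with "o":
Matches: "onqburjv", "onqfarexer", "onqmlif", "onqoccykq", "onqrvzx", "onqvol", "onqwxnc", "onqzp"
Count: 8

8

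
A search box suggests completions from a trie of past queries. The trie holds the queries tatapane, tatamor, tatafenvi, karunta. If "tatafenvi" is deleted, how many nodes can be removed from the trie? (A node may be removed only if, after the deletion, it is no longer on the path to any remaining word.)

5

Walk "tatafenvi" from the leaf back toward the root, removing each node that no remaining word uses.
The suffix "fenvi" (5 nodes) is used only by "tatafenvi"; the node for "tata" still has the child "p", so pruning stops there.
Nodes removed: 5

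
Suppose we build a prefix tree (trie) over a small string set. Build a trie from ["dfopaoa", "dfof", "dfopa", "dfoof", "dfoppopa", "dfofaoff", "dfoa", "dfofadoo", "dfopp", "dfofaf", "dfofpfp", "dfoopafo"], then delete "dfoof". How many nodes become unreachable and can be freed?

1

A node on "dfoof"'s path can go only if nothing else ends at it or branches off below it.
The suffix "f" (1 node) is used only by "dfoof"; the node for "dfoo" still has the child "p", so pruning stops there.
Nodes removed: 1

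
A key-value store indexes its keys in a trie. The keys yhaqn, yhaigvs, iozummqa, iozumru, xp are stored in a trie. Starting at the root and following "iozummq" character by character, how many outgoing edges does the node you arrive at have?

Walk "iozummq" from the root, arriving at one node.
Distinct next characters after "iozummq": a.
That node has 1 child edge.

1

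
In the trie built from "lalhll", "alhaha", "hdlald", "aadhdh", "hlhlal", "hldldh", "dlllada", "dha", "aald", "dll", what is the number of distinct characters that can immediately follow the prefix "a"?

2

Follow the path "a" to its node, then look at its outgoing edges.
Characters that immediately follow "a" among the stored strings: {a, l}.
That node has 2 child edges.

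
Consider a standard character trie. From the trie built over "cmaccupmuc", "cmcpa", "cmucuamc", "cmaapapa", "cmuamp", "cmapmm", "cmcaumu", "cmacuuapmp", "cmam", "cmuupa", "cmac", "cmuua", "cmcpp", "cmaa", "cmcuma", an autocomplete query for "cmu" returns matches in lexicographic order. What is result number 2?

cmucuamc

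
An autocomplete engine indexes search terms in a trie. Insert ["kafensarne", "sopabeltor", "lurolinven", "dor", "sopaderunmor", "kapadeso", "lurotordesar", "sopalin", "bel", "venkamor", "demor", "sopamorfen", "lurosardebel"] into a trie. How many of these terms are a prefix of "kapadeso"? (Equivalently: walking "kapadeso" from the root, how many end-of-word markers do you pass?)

1

Check each prefix of "kapadeso" against the stored set — each match is an end-marker on the path.
Prefixes of the query that are stored words: "kapadeso"
Count: 1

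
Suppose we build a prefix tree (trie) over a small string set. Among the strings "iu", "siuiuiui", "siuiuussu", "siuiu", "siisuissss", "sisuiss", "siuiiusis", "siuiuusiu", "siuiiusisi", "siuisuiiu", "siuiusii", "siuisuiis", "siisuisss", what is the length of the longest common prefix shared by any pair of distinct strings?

9

Look for the deepest trie node that still has at least two words in its subtree.
"siisuisss" and "siisuissss" agree on "siisuisss" (9 characters) before diverging; nothing deeper is shared.
Longest shared-prefix length: 9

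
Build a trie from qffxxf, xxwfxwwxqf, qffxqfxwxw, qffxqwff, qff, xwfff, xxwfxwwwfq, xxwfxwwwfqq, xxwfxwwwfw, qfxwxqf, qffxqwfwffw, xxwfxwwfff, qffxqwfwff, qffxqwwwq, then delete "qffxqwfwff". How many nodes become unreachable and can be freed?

A node on "qffxqwfwff"'s path can go only if nothing else ends at it or branches off below it.
Every node on "qffxqwfwff" is still needed (e.g. by "qffxqwfwffw"), so nothing is freed.
Nodes removed: 0

0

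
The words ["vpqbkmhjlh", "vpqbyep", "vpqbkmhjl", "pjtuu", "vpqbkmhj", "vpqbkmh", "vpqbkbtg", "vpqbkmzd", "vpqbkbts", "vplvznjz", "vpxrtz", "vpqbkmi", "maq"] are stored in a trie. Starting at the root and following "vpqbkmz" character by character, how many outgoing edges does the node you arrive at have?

1

Follow the path "vpqbkmz" to its node, then look at its outgoing edges.
Distinct next characters after "vpqbkmz": d.
That node has 1 child edge.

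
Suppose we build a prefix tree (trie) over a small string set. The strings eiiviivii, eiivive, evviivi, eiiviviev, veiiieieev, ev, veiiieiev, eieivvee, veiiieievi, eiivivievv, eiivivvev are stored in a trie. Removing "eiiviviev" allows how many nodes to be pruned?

0

After clearing the end-marker at "eiiviviev", prune upward until reaching a node still needed by another word.
Every node on "eiiviviev" is still needed (e.g. by "eiivivievv"), so nothing is freed.
Nodes removed: 0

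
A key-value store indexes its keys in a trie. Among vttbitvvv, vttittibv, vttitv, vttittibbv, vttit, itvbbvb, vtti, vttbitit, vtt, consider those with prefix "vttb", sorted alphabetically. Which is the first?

DFS of the "vttb" subtree visits, in order: "vttbitit", "vttbitvvv"
Position 1: vttbitit

vttbitit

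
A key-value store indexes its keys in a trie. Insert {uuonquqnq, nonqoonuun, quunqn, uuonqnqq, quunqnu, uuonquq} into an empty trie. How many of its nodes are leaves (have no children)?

4

Leaves are exactly the stored words that no other stored word extends.
Those words: "nonqoonuun", "quunqnu", "uuonqnqq", "uuonquqnq"
Leaf count: 4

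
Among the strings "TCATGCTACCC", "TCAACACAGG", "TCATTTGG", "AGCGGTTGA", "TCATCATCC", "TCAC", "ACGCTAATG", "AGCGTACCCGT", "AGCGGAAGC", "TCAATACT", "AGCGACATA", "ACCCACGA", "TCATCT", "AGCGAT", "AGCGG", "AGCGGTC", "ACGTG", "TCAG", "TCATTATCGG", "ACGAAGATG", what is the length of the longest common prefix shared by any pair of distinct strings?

6

Look for the deepest trie node that still has at least two words in its subtree.
"AGCGGTC" and "AGCGGTTGA" agree on "AGCGGT" (6 characters) before diverging; nothing deeper is shared.
Longest shared-prefix length: 6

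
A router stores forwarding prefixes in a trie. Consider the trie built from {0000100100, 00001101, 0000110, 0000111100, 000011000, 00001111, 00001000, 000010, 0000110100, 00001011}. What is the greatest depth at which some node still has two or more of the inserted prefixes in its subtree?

Equivalently: take the maximum, over all pairs, of their longest common prefix length.
"00001101" and "0000110100" agree on "00001101" (8 characters) before diverging; nothing deeper is shared.
Longest shared-prefix length: 8

8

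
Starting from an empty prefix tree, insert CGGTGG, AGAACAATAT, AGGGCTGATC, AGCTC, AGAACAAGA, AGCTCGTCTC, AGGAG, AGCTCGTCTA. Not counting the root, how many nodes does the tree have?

37

For each word, the new-node count is its length minus the longest prefix already in the trie:
  "CGGTGG" → 6 new (C, G, G, T, G, G)
  "AGAACAATAT" → 10 new (A, G, A, A, C, A, A, T, A, T)
  "AGGGCTGATC" → prefix "AG" already present; 8 new (G, G, C, T, G, A, T, C)
  "AGCTC" → prefix "AG" already present; 3 new (C, T, C)
  "AGAACAAGA" → prefix "AGAACAA" already present; 2 new (G, A)
  "AGCTCGTCTC" → prefix "AGCTC" already present; 5 new (G, T, C, T, C)
  "AGGAG" → prefix "AGG" already present; 2 new (A, G)
  "AGCTCGTCTA" → prefix "AGCTCGTCT" already present; 1 new (A)
Total nodes = 6 + 10 + 8 + 3 + 2 + 5 + 2 + 1 = 37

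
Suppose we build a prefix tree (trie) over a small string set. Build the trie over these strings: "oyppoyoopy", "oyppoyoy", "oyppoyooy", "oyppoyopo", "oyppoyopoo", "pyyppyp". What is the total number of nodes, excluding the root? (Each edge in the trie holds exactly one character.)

Count nodes per top-level branch (shared prefixes stored once):
  'o'-branch (oyppoyoopy, oyppoyooy, oyppoyopo, oyppoyopoo, oyppoyoy): 15 nodes
  'p'-branch (pyyppyp): 7 nodes
Sum: 22

22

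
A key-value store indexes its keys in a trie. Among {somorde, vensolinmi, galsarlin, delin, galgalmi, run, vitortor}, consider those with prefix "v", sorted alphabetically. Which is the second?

Words with prefix "v", in lexicographic order: "vensolinmi", "vitortor"
Position 2: vitortor

vitortor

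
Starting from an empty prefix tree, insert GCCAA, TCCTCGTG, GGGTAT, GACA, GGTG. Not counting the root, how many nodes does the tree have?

23

Count nodes per top-level branch (shared prefixes stored once):
  'G'-branch (GACA, GCCAA, GGGTAT, GGTG): 15 nodes
  'T'-branch (TCCTCGTG): 8 nodes
Sum: 23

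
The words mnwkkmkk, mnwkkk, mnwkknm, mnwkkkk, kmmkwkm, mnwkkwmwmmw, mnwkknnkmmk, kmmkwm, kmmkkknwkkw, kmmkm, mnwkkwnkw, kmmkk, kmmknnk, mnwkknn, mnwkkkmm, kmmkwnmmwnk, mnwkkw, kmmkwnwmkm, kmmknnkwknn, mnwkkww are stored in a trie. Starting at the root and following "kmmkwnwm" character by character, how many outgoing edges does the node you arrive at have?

1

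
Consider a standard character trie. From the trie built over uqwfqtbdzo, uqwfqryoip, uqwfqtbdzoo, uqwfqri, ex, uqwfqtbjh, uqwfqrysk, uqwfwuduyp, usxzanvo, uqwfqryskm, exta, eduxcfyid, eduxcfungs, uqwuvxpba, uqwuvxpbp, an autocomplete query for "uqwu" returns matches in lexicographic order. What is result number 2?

DFS of the "uqwu" subtree visits, in order: "uqwuvxpba", "uqwuvxpbp"
The 2nd is uqwuvxpbp.

uqwuvxpbp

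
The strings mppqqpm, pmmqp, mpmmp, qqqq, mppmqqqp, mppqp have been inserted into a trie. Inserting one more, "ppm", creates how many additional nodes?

2

The longest prefix of "ppm" already in the trie is "p" (length 1).
New nodes needed: |"ppm"| − 1 = 3 − 1 = 2.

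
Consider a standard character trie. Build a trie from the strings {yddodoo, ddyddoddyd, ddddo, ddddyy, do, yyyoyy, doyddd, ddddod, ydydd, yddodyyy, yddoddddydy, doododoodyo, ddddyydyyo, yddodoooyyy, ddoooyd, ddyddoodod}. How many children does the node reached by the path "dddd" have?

2

Walk "dddd" from the root, arriving at one node.
Characters that immediately follow "dddd" among the stored strings: {o, y}.
That node has 2 child edges.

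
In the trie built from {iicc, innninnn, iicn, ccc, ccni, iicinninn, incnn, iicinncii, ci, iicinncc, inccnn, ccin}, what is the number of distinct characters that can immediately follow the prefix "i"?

2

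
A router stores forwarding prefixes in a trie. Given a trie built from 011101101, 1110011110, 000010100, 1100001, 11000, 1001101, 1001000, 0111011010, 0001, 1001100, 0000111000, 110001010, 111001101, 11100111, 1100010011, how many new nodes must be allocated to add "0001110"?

3

Walking "0001110" from the root, the first 4 characters ("0001") follow existing edges; "1" is the first miss.
So 7 − 4 = 3 new nodes.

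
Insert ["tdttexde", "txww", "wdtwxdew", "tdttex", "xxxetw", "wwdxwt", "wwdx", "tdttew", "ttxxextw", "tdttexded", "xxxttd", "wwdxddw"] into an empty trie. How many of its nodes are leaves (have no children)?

9

A leaf is a node with no children — equivalently, the end of a word that is not a proper prefix of any other stored word.
Those words: "tdttew", "tdttexded", "ttxxextw", "txww", "wdtwxdew", "wwdxddw", "wwdxwt", "xxxetw", "xxxttd"
Leaf count: 9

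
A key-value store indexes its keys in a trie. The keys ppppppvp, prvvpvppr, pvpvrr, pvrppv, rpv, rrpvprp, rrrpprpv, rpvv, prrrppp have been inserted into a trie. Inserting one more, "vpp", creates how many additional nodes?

Nothing in the trie begins with "v"; the whole of "vpp" is new.
3 − 0 = 3 new nodes.

3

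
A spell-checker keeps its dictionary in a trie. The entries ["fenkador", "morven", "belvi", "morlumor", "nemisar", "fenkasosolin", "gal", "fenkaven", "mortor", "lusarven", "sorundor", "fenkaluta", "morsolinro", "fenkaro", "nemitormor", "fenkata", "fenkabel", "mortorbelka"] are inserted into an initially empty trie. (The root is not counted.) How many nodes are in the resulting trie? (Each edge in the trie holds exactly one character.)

Trace insertions, counting only characters that open a new branch:
  "fenkador" → 8 new (f, e, n, k, a, d, o, r)
  "morven" → 6 new (m, o, r, v, e, n)
  "belvi" → 5 new (b, e, l, v, i)
  "morlumor" → prefix "mor" already present; 5 new (l, u, m, o, r)
  "nemisar" → 7 new (n, e, m, i, s, a, r)
  "fenkasosolin" → prefix "fenka" already present; 7 new (s, o, s, o, l, i, n)
  "gal" → 3 new (g, a, l)
  "fenkaven" → prefix "fenka" already present; 3 new (v, e, n)
  "mortor" → prefix "mor" already present; 3 new (t, o, r)
  "lusarven" → 8 new (l, u, s, a, r, v, e, n)
  "sorundor" → 8 new (s, o, r, u, n, d, o, r)
  "fenkaluta" → prefix "fenka" already present; 4 new (l, u, t, a)
  "morsolinro" → prefix "mor" already present; 7 new (s, o, l, i, n, r, o)
  "fenkaro" → prefix "fenka" already present; 2 new (r, o)
  "nemitormor" → prefix "nemi" already present; 6 new (t, o, r, m, o, r)
  "fenkata" → prefix "fenka" already present; 2 new (t, a)
  "fenkabel" → prefix "fenka" already present; 3 new (b, e, l)
  "mortorbelka" → prefix "mortor" already present; 5 new (b, e, l, k, a)
Total nodes = 8 + 6 + 5 + 5 + 7 + 7 + 3 + 3 + 3 + 8 + 8 + 4 + 7 + 2 + 6 + 2 + 3 + 5 = 92

92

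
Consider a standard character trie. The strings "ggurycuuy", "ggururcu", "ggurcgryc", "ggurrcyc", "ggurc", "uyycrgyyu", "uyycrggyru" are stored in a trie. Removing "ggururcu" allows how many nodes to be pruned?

Walk "ggururcu" from the leaf back toward the root, removing each node that no remaining word uses.
The suffix "urcu" (4 nodes) is used only by "ggururcu"; the node for "ggur" still has the child "y", so pruning stops there.
Nodes removed: 4

4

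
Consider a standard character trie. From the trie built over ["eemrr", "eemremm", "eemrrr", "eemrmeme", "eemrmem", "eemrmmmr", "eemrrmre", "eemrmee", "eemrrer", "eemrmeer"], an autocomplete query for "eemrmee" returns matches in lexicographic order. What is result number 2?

eemrmeer

DFS of the "eemrmee" subtree visits, in order: "eemrmee", "eemrmeer"
Position 2: eemrmeer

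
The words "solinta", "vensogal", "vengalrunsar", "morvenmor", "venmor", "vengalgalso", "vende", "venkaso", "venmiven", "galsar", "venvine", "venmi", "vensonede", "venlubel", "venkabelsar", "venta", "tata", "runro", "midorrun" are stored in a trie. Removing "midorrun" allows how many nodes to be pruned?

A node on "midorrun"'s path can go only if nothing else ends at it or branches off below it.
The suffix "idorrun" (7 nodes) is used only by "midorrun"; the node for "m" still has the child "o", so pruning stops there.
Nodes removed: 7

7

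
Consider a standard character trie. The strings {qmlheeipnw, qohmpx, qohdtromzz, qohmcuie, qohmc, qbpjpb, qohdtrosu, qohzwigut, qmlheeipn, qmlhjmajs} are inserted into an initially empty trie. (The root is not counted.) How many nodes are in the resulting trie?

44

Trace insertions, counting only characters that open a new branch:
  "qmlheeipnw" → 10 new (q, m, l, h, e, e, i, p, n, w)
  "qohmpx" → prefix "q" already present; 5 new (o, h, m, p, x)
  "qohdtromzz" → prefix "qoh" already present; 7 new (d, t, r, o, m, z, z)
  "qohmcuie" → prefix "qohm" already present; 4 new (c, u, i, e)
  "qohmc" → prefix "qohmc" already present; 0 new (none)
  "qbpjpb" → prefix "q" already present; 5 new (b, p, j, p, b)
  "qohdtrosu" → prefix "qohdtro" already present; 2 new (s, u)
  "qohzwigut" → prefix "qoh" already present; 6 new (z, w, i, g, u, t)
  "qmlheeipn" → prefix "qmlheeipn" already present; 0 new (none)
  "qmlhjmajs" → prefix "qmlh" already present; 5 new (j, m, a, j, s)
Total nodes = 10 + 5 + 7 + 4 + 0 + 5 + 2 + 6 + 0 + 5 = 44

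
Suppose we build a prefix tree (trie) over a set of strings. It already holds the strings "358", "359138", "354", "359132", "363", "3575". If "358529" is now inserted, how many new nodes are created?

"358" is already a path in the trie; the remaining "529" must be added.
New nodes needed: |"358529"| − 3 = 6 − 3 = 3.

3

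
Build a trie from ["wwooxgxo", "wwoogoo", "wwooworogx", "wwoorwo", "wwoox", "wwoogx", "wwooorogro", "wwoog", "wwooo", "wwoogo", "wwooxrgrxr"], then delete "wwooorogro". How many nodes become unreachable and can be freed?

A node on "wwooorogro"'s path can go only if nothing else ends at it or branches off below it.
The suffix "rogro" (5 nodes) is used only by "wwooorogro"; "wwooo" is itself a stored word, so pruning stops there.
Nodes removed: 5

5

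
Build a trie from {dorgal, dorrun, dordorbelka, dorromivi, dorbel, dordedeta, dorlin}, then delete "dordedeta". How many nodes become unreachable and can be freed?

5

After clearing the end-marker at "dordedeta", prune upward until reaching a node still needed by another word.
The suffix "edeta" (5 nodes) is used only by "dordedeta"; the node for "dord" still has the child "o", so pruning stops there.
Nodes removed: 5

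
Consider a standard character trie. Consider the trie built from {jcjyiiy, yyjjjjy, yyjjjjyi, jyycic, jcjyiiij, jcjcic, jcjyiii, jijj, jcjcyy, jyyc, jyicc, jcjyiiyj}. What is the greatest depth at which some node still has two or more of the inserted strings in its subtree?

Look for the deepest trie node that still has at least two words in its subtree.
"jcjyiii" and "jcjyiiij" agree on "jcjyiii" (7 characters) before diverging; nothing deeper is shared.
Longest shared-prefix length: 7

7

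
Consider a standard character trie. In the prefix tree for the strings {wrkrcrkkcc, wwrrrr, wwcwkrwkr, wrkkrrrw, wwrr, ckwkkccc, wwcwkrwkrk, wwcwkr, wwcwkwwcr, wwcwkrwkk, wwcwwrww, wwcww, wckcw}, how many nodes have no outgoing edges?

A leaf is a node with no children — equivalently, the end of a word that is not a proper prefix of any other stored word.
Those words: "ckwkkccc", "wckcw", "wrkkrrrw", "wrkrcrkkcc", "wwcwkrwkk", "wwcwkrwkrk", "wwcwkwwcr", "wwcwwrww", "wwrrrr"
Leaf count: 9

9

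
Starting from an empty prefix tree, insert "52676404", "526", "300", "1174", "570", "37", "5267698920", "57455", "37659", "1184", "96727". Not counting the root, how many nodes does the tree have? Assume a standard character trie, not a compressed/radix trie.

36

Count nodes per top-level branch (shared prefixes stored once):
  '1'-branch (1174, 1184): 6 nodes
  '3'-branch (300, 37, 37659): 7 nodes
  '5'-branch (526, 52676404, 5267698920, 570, 57455): 18 nodes
  '9'-branch (96727): 5 nodes
Sum: 36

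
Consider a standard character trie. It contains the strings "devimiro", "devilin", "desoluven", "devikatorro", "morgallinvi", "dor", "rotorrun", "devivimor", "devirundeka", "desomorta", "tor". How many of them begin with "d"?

8

Filter for entries beginning with "d":
Matches: "desoluven", "desomorta", "devikatorro", "devilin", "devimiro", "devirundeka", "devivimor", "dor"
Count: 8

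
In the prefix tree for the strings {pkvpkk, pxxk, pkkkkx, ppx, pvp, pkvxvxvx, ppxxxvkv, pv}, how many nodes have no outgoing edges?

6

A leaf is a node with no children — equivalently, the end of a word that is not a proper prefix of any other stored word.
Those words: "pkkkkx", "pkvpkk", "pkvxvxvx", "ppxxxvkv", "pvp", "pxxk"
Leaf count: 6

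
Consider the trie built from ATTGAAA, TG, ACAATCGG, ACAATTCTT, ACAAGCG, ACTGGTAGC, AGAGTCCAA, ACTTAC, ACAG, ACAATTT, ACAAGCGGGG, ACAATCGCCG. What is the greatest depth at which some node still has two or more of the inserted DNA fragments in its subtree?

Equivalently: take the maximum, over all pairs, of their longest common prefix length.
"ACAAGCG" and "ACAAGCGGGG" agree on "ACAAGCG" (7 characters) before diverging; nothing deeper is shared.
Longest shared-prefix length: 7

7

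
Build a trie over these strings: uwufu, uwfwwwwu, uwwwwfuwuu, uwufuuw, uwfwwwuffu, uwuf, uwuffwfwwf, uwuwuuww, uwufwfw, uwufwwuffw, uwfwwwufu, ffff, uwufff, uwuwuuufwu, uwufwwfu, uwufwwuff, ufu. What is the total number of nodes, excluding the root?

58

Count nodes per top-level branch (shared prefixes stored once):
  'f'-branch (ffff): 4 nodes
  'u'-branch (ufu, uwfwwwuffu, uwfwwwufu, uwfwwwwu, uwuf, uwufff, uwuffwfwwf, uwufu, uwufuuw, uwufwfw, uwufwwfu, uwufwwuff, uwufwwuffw, uwuwuuufwu, uwuwuuww, uwwwwfuwuu): 54 nodes
Sum: 58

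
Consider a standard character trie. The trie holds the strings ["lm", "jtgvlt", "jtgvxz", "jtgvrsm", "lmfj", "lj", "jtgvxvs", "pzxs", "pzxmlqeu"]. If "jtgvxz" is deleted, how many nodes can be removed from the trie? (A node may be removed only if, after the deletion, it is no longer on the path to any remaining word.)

After clearing the end-marker at "jtgvxz", prune upward until reaching a node still needed by another word.
The suffix "z" (1 node) is used only by "jtgvxz"; the node for "jtgvx" still has the child "v", so pruning stops there.
Nodes removed: 1

1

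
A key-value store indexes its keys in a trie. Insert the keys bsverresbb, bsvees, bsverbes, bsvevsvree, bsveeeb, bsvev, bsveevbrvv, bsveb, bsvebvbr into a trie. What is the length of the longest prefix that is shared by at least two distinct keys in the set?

Look for the deepest trie node that still has at least two words in its subtree.
"bsveb" and "bsvebvbr" agree on "bsveb" (5 characters) before diverging; nothing deeper is shared.
Longest shared-prefix length: 5

5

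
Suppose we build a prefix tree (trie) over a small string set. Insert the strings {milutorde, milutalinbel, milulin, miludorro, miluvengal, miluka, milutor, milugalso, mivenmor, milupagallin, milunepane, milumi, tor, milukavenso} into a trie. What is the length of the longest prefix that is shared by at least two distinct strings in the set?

Equivalently: take the maximum, over all pairs, of their longest common prefix length.
"milutor" and "milutorde" agree on "milutor" (7 characters) before diverging; nothing deeper is shared.
Longest shared-prefix length: 7

7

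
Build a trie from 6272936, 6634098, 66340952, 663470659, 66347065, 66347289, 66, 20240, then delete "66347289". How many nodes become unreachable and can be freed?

3

A node on "66347289"'s path can go only if nothing else ends at it or branches off below it.
The suffix "289" (3 nodes) is used only by "66347289"; the node for "66347" still has the child "0", so pruning stops there.
Nodes removed: 3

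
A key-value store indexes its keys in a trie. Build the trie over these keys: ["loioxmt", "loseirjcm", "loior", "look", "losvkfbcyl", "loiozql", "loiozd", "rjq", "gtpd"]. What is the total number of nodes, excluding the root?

Trie structure (* marks end of a word):
(root)
├─ g
│  └─ t
│     └─ p
│        └─ d *
├─ l
│  └─ o
│     ├─ i
│     │  └─ o
│     │     ├─ r *
│     │     ├─ x
│     │     │  └─ m
│     │     │     └─ t *
│     │     └─ z
│     │        ├─ d *
│     │        └─ q
│     │           └─ l *
│     ├─ o
│     │  └─ k *
│     └─ s
│        ├─ e
│        │  └─ i
│        │     └─ r
│        │        └─ j
│        │           └─ c
│        │              └─ m *
│        └─ v
│           └─ k
│              └─ f
│                 └─ b
│                    └─ c
│                       └─ y
│                          └─ l *
└─ r
   └─ j
      └─ q *
Counting every labelled node above: 35.

35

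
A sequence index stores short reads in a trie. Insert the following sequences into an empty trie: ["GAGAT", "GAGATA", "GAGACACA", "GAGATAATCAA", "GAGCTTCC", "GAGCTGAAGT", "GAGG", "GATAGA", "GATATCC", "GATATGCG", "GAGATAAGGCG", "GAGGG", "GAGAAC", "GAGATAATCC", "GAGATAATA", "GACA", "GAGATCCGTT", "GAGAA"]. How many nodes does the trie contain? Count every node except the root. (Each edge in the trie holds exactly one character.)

Insert word by word; a character creates a node only if that edge doesn't already exist:
  "GAGAT" → 5 new (G, A, G, A, T)
  "GAGATA" → prefix "GAGAT" already present; 1 new (A)
  "GAGACACA" → prefix "GAGA" already present; 4 new (C, A, C, A)
  "GAGATAATCAA" → prefix "GAGATA" already present; 5 new (A, T, C, A, A)
  "GAGCTTCC" → prefix "GAG" already present; 5 new (C, T, T, C, C)
  "GAGCTGAAGT" → prefix "GAGCT" already present; 5 new (G, A, A, G, T)
  "GAGG" → prefix "GAG" already present; 1 new (G)
  "GATAGA" → prefix "GA" already present; 4 new (T, A, G, A)
  "GATATCC" → prefix "GATA" already present; 3 new (T, C, C)
  "GATATGCG" → prefix "GATAT" already present; 3 new (G, C, G)
  "GAGATAAGGCG" → prefix "GAGATAA" already present; 4 new (G, G, C, G)
  "GAGGG" → prefix "GAGG" already present; 1 new (G)
  "GAGAAC" → prefix "GAGA" already present; 2 new (A, C)
  "GAGATAATCC" → prefix "GAGATAATC" already present; 1 new (C)
  "GAGATAATA" → prefix "GAGATAAT" already present; 1 new (A)
  "GACA" → prefix "GA" already present; 2 new (C, A)
  "GAGATCCGTT" → prefix "GAGAT" already present; 5 new (C, C, G, T, T)
  "GAGAA" → prefix "GAGAA" already present; 0 new (none)
Total nodes = 5 + 1 + 4 + 5 + 5 + 5 + 1 + 4 + 3 + 3 + 4 + 1 + 2 + 1 + 1 + 2 + 5 + 0 = 52

52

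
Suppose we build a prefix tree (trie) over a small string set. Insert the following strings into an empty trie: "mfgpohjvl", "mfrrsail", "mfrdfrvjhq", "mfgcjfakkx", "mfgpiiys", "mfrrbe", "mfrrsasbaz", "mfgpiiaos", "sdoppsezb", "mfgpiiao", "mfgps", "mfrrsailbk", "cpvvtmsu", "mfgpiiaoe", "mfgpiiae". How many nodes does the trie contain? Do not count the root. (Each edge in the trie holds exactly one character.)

Insert word by word; a character creates a node only if that edge doesn't already exist:
  "mfgpohjvl" → 9 new (m, f, g, p, o, h, j, v, l)
  "mfrrsail" → prefix "mf" already present; 6 new (r, r, s, a, i, l)
  "mfrdfrvjhq" → prefix "mfr" already present; 7 new (d, f, r, v, j, h, q)
  "mfgcjfakkx" → prefix "mfg" already present; 7 new (c, j, f, a, k, k, x)
  "mfgpiiys" → prefix "mfgp" already present; 4 new (i, i, y, s)
  "mfrrbe" → prefix "mfrr" already present; 2 new (b, e)
  "mfrrsasbaz" → prefix "mfrrsa" already present; 4 new (s, b, a, z)
  "mfgpiiaos" → prefix "mfgpii" already present; 3 new (a, o, s)
  "sdoppsezb" → 9 new (s, d, o, p, p, s, e, z, b)
  "mfgpiiao" → prefix "mfgpiiao" already present; 0 new (none)
  "mfgps" → prefix "mfgp" already present; 1 new (s)
  "mfrrsailbk" → prefix "mfrrsail" already present; 2 new (b, k)
  "cpvvtmsu" → 8 new (c, p, v, v, t, m, s, u)
  "mfgpiiaoe" → prefix "mfgpiiao" already present; 1 new (e)
  "mfgpiiae" → prefix "mfgpiia" already present; 1 new (e)
Total nodes = 9 + 6 + 7 + 7 + 4 + 2 + 4 + 3 + 9 + 0 + 1 + 2 + 8 + 1 + 1 = 64

64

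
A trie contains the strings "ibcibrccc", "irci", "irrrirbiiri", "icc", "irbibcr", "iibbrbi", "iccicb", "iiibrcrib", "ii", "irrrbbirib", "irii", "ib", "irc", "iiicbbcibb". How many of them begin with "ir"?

6

Walk to "ir"; the words in its subtree are exactly those with that prefix.
Matches: "irbibcr", "irc", "irci", "irii", "irrrbbirib", "irrrirbiiri"
Count: 6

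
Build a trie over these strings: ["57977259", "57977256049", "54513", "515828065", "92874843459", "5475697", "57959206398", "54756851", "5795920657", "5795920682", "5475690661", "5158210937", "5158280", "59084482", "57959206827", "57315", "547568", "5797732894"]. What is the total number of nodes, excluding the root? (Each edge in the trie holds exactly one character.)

Count nodes per top-level branch (shared prefixes stored once):
  '5'-branch (5158210937, 5158280, 515828065, 54513, 547568, 54756851, 5475690661, 5475697, 57315, 57959206398, 5795920657, 5795920682, 57959206827, 57977256049, 57977259, 5797732894, 59084482): 69 nodes
  '9'-branch (92874843459): 11 nodes
Sum: 80

80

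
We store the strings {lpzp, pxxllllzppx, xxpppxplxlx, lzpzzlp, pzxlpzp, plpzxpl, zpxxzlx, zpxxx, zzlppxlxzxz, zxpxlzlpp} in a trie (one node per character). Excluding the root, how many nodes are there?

70

Trace insertions, counting only characters that open a new branch:
  "lpzp" → 4 new (l, p, z, p)
  "pxxllllzppx" → 11 new (p, x, x, l, l, l, l, z, p, p, x)
  "xxpppxplxlx" → 11 new (x, x, p, p, p, x, p, l, x, l, x)
  "lzpzzlp" → prefix "l" already present; 6 new (z, p, z, z, l, p)
  "pzxlpzp" → prefix "p" already present; 6 new (z, x, l, p, z, p)
  "plpzxpl" → prefix "p" already present; 6 new (l, p, z, x, p, l)
  "zpxxzlx" → 7 new (z, p, x, x, z, l, x)
  "zpxxx" → prefix "zpxx" already present; 1 new (x)
  "zzlppxlxzxz" → prefix "z" already present; 10 new (z, l, p, p, x, l, x, z, x, z)
  "zxpxlzlpp" → prefix "z" already present; 8 new (x, p, x, l, z, l, p, p)
Total nodes = 4 + 11 + 11 + 6 + 6 + 6 + 7 + 1 + 10 + 8 = 70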